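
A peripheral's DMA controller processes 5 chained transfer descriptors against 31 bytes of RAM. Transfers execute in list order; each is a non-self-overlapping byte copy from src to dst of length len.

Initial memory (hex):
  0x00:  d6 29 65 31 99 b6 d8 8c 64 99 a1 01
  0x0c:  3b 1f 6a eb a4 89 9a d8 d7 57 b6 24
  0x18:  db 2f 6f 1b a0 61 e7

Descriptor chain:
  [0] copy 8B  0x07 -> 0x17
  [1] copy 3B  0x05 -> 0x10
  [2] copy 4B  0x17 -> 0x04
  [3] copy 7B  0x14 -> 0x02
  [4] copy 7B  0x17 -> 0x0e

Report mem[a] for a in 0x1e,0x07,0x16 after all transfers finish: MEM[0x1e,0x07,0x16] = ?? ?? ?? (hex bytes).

MEM[0x1e,0x07,0x16] = 6a 99 b6

[0] 0x07->0x17 len=8 : 8c 64 99 a1 01 3b 1f 6a
[1] 0x05->0x10 len=3 : b6 d8 8c
[2] 0x17->0x04 len=4 : 8c 64 99 a1
[3] 0x14->0x02 len=7 : d7 57 b6 8c 64 99 a1
[4] 0x17->0x0e len=7 : 8c 64 99 a1 01 3b 1f
query mem[0x1e]=0x6a, mem[0x07]=0x99, mem[0x16]=0xb6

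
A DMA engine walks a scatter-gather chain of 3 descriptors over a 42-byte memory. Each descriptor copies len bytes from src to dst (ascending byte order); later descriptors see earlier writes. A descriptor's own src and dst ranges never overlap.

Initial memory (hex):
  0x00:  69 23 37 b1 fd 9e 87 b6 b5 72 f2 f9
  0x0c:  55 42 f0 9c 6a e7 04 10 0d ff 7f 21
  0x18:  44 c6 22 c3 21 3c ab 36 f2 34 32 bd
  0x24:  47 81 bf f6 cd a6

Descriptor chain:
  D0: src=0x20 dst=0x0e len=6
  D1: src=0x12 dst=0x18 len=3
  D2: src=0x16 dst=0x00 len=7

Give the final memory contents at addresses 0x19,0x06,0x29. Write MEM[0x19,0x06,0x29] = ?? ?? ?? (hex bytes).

MEM[0x19,0x06,0x29] = 81 21 a6

[0] 0x20->0x0e len=6 : f2 34 32 bd 47 81
[1] 0x12->0x18 len=3 : 47 81 0d
[2] 0x16->0x00 len=7 : 7f 21 47 81 0d c3 21
query mem[0x19]=0x81, mem[0x06]=0x21, mem[0x29]=0xa6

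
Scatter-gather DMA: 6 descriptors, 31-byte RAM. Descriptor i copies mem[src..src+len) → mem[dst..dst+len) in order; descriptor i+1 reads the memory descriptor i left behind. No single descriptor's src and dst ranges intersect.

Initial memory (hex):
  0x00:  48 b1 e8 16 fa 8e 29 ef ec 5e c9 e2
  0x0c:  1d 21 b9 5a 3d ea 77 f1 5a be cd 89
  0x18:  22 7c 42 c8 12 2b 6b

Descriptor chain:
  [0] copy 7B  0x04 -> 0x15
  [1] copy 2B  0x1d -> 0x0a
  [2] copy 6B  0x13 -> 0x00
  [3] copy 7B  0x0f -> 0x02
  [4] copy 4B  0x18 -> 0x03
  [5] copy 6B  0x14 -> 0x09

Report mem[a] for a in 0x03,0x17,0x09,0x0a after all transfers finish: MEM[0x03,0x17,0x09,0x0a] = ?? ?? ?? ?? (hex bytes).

  after D0: wrote 7B at 0x15 = fa8e29efec5ec9
  after D1: wrote 2B at 0x0a = 2b6b
  after D2: wrote 6B at 0x00 = f15afa8e29ef
  after D3: wrote 7B at 0x02 = 5a3dea77f15afa
  after D4: wrote 4B at 0x03 = efec5ec9
  after D5: wrote 6B at 0x09 = 5afa8e29efec
query mem[0x03]=0xef, mem[0x17]=0x29, mem[0x09]=0x5a, mem[0x0a]=0xfa

MEM[0x03,0x17,0x09,0x0a] = ef 29 5a fa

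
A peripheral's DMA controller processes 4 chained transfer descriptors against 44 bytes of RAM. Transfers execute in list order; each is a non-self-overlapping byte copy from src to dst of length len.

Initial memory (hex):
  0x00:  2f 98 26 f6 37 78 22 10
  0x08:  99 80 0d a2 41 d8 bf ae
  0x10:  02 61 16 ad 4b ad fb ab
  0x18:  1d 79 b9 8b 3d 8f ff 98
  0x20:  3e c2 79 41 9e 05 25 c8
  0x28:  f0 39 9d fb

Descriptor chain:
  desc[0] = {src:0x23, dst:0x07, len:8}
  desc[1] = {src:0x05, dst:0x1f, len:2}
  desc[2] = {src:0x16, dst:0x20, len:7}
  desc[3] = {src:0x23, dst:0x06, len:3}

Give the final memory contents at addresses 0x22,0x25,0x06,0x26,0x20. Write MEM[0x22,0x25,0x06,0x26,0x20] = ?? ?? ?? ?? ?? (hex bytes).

MEM[0x22,0x25,0x06,0x26,0x20] = 1d 8b 79 3d fb

[0] 0x23->0x07 len=8 : 41 9e 05 25 c8 f0 39 9d
[1] 0x05->0x1f len=2 : 78 22
[2] 0x16->0x20 len=7 : fb ab 1d 79 b9 8b 3d
[3] 0x23->0x06 len=3 : 79 b9 8b
query mem[0x22]=0x1d, mem[0x25]=0x8b, mem[0x06]=0x79, mem[0x26]=0x3d, mem[0x20]=0xfb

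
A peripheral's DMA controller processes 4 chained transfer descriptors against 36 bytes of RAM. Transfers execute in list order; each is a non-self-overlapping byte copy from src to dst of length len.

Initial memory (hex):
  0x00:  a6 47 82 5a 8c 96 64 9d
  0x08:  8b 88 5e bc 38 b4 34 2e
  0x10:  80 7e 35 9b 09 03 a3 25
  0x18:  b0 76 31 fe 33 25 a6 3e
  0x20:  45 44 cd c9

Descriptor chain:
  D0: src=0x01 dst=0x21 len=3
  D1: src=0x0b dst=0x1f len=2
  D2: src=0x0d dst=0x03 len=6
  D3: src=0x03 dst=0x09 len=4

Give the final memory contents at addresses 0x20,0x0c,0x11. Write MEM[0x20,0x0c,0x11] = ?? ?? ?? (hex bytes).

#0 dst[0x21+3] := {0x47,0x82,0x5a}
#1 dst[0x1f+2] := {0xbc,0x38}
#2 dst[0x03+6] := {0xb4,0x34,0x2e,0x80,0x7e,0x35}
#3 dst[0x09+4] := {0xb4,0x34,0x2e,0x80}
query mem[0x20]=0x38, mem[0x0c]=0x80, mem[0x11]=0x7e

MEM[0x20,0x0c,0x11] = 38 80 7e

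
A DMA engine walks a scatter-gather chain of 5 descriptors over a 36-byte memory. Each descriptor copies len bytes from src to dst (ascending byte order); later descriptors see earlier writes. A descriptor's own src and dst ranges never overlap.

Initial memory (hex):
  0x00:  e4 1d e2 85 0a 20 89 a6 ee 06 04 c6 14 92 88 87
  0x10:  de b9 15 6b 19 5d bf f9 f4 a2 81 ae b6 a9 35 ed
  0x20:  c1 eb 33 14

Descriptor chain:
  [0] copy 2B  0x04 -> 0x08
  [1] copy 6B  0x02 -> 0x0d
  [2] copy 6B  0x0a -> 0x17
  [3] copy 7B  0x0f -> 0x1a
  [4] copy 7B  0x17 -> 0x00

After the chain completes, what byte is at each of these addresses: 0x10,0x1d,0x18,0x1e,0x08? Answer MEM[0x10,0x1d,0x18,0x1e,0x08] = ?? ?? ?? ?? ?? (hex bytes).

  after D0: wrote 2B at 0x08 = 0a20
  after D1: wrote 6B at 0x0d = e2850a2089a6
  after D2: wrote 6B at 0x17 = 04c614e2850a
  after D3: wrote 7B at 0x1a = 0a2089a66b195d
  after D4: wrote 7B at 0x00 = 04c6140a2089a6
query mem[0x10]=0x20, mem[0x1d]=0xa6, mem[0x18]=0xc6, mem[0x1e]=0x6b, mem[0x08]=0x0a

MEM[0x10,0x1d,0x18,0x1e,0x08] = 20 a6 c6 6b 0a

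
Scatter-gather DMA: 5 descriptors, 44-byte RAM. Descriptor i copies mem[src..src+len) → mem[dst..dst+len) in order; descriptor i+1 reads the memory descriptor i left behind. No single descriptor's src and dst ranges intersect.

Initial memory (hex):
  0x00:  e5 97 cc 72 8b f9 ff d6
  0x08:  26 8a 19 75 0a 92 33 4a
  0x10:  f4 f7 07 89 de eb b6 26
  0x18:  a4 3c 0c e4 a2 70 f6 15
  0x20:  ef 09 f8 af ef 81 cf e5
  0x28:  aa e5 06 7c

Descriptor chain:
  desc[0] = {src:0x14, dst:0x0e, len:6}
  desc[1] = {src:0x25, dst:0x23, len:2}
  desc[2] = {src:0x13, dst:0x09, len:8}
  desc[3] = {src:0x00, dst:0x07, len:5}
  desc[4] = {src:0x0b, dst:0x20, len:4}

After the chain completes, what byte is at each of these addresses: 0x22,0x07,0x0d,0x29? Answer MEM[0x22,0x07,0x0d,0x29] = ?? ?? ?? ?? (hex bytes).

MEM[0x22,0x07,0x0d,0x29] = 26 e5 26 e5

D0: mem[0x0e..0x13] <- [de eb b6 26 a4 3c]
D1: mem[0x23..0x24] <- [81 cf]
D2: mem[0x09..0x10] <- [3c de eb b6 26 a4 3c 0c]
D3: mem[0x07..0x0b] <- [e5 97 cc 72 8b]
D4: mem[0x20..0x23] <- [8b b6 26 a4]
query mem[0x22]=0x26, mem[0x07]=0xe5, mem[0x0d]=0x26, mem[0x29]=0xe5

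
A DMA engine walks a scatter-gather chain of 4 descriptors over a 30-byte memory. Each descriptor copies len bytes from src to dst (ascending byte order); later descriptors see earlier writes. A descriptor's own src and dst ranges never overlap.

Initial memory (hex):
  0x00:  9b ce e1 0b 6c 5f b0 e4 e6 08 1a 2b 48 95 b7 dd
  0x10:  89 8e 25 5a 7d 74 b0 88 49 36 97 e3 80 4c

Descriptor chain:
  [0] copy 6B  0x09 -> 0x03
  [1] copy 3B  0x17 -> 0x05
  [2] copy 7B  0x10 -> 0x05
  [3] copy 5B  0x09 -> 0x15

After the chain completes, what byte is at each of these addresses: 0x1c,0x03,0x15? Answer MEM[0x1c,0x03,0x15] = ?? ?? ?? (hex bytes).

D0: mem[0x03..0x08] <- [08 1a 2b 48 95 b7]
D1: mem[0x05..0x07] <- [88 49 36]
D2: mem[0x05..0x0b] <- [89 8e 25 5a 7d 74 b0]
D3: mem[0x15..0x19] <- [7d 74 b0 48 95]
query mem[0x1c]=0x80, mem[0x03]=0x08, mem[0x15]=0x7d

MEM[0x1c,0x03,0x15] = 80 08 7d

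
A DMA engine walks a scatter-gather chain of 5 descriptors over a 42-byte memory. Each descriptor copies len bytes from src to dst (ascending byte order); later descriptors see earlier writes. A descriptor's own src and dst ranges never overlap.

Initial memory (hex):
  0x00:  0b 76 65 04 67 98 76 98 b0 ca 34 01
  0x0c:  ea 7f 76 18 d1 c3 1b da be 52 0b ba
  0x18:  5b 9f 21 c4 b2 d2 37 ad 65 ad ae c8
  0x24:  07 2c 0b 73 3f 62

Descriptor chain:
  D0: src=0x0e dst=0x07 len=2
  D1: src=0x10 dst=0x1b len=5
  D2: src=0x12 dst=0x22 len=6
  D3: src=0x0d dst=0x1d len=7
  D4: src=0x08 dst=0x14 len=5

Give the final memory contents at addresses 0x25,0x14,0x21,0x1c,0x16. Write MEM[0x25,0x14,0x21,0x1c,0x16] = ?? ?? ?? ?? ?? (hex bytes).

  after D0: wrote 2B at 0x07 = 7618
  after D1: wrote 5B at 0x1b = d1c31bdabe
  after D2: wrote 6B at 0x22 = 1bdabe520bba
  after D3: wrote 7B at 0x1d = 7f7618d1c31bda
  after D4: wrote 5B at 0x14 = 18ca3401ea
query mem[0x25]=0x52, mem[0x14]=0x18, mem[0x21]=0xc3, mem[0x1c]=0xc3, mem[0x16]=0x34

MEM[0x25,0x14,0x21,0x1c,0x16] = 52 18 c3 c3 34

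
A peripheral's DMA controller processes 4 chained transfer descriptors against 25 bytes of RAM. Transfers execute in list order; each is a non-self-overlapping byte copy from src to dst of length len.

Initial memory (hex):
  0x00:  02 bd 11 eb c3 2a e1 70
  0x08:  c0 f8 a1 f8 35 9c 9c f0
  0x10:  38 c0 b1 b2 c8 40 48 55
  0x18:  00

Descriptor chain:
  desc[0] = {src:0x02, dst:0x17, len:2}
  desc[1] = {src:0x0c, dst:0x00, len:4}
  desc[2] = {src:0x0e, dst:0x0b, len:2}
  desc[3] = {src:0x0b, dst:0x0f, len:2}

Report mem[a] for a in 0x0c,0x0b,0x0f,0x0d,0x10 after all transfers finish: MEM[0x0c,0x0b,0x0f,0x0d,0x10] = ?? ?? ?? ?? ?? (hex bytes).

MEM[0x0c,0x0b,0x0f,0x0d,0x10] = f0 9c 9c 9c f0

  after D0: wrote 2B at 0x17 = 11eb
  after D1: wrote 4B at 0x00 = 359c9cf0
  after D2: wrote 2B at 0x0b = 9cf0
  after D3: wrote 2B at 0x0f = 9cf0
query mem[0x0c]=0xf0, mem[0x0b]=0x9c, mem[0x0f]=0x9c, mem[0x0d]=0x9c, mem[0x10]=0xf0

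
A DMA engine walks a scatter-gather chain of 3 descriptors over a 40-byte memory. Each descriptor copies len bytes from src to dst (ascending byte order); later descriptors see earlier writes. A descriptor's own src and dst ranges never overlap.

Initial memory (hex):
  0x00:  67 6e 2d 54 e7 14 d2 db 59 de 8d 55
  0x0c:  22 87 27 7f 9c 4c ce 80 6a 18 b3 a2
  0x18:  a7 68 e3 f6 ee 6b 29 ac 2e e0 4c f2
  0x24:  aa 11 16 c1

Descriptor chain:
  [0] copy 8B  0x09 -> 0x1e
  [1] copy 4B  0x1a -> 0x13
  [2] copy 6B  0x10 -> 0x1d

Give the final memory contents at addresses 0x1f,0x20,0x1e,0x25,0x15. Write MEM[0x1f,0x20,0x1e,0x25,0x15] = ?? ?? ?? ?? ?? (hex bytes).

  after D0: wrote 8B at 0x1e = de8d552287277f9c
  after D1: wrote 4B at 0x13 = e3f6ee6b
  after D2: wrote 6B at 0x1d = 9c4ccee3f6ee
query mem[0x1f]=0xce, mem[0x20]=0xe3, mem[0x1e]=0x4c, mem[0x25]=0x9c, mem[0x15]=0xee

MEM[0x1f,0x20,0x1e,0x25,0x15] = ce e3 4c 9c ee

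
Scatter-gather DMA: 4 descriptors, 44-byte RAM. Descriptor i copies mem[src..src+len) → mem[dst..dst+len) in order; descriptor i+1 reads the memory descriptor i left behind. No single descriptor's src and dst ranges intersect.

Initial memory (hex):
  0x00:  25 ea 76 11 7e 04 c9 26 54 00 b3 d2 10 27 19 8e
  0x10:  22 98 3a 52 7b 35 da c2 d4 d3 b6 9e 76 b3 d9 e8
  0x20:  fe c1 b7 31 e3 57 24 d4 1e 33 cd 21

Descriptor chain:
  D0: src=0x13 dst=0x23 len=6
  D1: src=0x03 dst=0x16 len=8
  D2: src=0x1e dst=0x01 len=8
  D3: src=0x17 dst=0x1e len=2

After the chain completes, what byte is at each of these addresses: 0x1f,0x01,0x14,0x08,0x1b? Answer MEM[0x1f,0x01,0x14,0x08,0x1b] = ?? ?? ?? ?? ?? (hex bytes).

#0 dst[0x23+6] := {0x52,0x7b,0x35,0xda,0xc2,0xd4}
#1 dst[0x16+8] := {0x11,0x7e,0x04,0xc9,0x26,0x54,0x00,0xb3}
#2 dst[0x01+8] := {0xd9,0xe8,0xfe,0xc1,0xb7,0x52,0x7b,0x35}
#3 dst[0x1e+2] := {0x7e,0x04}
query mem[0x1f]=0x04, mem[0x01]=0xd9, mem[0x14]=0x7b, mem[0x08]=0x35, mem[0x1b]=0x54

MEM[0x1f,0x01,0x14,0x08,0x1b] = 04 d9 7b 35 54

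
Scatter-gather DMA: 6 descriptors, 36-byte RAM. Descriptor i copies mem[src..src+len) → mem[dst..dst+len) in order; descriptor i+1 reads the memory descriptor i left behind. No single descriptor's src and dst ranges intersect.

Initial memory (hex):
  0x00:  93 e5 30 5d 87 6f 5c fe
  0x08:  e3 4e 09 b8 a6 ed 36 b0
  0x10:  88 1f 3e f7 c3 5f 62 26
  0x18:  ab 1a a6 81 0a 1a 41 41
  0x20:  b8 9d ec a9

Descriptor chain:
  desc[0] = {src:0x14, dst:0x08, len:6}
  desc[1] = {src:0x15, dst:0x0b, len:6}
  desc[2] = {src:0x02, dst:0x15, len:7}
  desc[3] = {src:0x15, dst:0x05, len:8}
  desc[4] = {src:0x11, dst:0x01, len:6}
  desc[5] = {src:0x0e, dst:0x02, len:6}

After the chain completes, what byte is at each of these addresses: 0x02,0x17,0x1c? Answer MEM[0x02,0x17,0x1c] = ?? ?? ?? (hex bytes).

#0 dst[0x08+6] := {0xc3,0x5f,0x62,0x26,0xab,0x1a}
#1 dst[0x0b+6] := {0x5f,0x62,0x26,0xab,0x1a,0xa6}
#2 dst[0x15+7] := {0x30,0x5d,0x87,0x6f,0x5c,0xfe,0xc3}
#3 dst[0x05+8] := {0x30,0x5d,0x87,0x6f,0x5c,0xfe,0xc3,0x0a}
#4 dst[0x01+6] := {0x1f,0x3e,0xf7,0xc3,0x30,0x5d}
#5 dst[0x02+6] := {0xab,0x1a,0xa6,0x1f,0x3e,0xf7}
query mem[0x02]=0xab, mem[0x17]=0x87, mem[0x1c]=0x0a

MEM[0x02,0x17,0x1c] = ab 87 0a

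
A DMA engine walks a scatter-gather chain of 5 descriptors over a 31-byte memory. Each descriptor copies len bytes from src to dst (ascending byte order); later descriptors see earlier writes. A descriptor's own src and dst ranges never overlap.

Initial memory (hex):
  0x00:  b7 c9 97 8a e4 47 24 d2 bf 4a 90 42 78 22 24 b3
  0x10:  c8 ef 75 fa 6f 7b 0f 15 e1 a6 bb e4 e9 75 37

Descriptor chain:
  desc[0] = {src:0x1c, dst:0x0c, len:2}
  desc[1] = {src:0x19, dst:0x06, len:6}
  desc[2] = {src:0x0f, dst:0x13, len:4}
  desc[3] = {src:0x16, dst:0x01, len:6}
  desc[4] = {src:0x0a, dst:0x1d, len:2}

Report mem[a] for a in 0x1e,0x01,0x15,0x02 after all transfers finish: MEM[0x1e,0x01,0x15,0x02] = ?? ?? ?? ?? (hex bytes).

D0: mem[0x0c..0x0d] <- [e9 75]
D1: mem[0x06..0x0b] <- [a6 bb e4 e9 75 37]
D2: mem[0x13..0x16] <- [b3 c8 ef 75]
D3: mem[0x01..0x06] <- [75 15 e1 a6 bb e4]
D4: mem[0x1d..0x1e] <- [75 37]
query mem[0x1e]=0x37, mem[0x01]=0x75, mem[0x15]=0xef, mem[0x02]=0x15

MEM[0x1e,0x01,0x15,0x02] = 37 75 ef 15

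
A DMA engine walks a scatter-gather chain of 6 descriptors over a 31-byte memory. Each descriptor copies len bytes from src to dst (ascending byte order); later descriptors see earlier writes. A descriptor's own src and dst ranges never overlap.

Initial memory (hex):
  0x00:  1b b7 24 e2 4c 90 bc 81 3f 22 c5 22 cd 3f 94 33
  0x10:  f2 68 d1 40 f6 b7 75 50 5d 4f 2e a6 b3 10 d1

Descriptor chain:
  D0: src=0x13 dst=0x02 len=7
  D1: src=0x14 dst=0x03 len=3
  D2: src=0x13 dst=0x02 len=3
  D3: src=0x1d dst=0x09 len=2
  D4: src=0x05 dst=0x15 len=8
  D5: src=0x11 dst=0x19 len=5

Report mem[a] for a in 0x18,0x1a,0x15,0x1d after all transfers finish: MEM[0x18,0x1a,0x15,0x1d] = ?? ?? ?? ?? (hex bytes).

#0 dst[0x02+7] := {0x40,0xf6,0xb7,0x75,0x50,0x5d,0x4f}
#1 dst[0x03+3] := {0xf6,0xb7,0x75}
#2 dst[0x02+3] := {0x40,0xf6,0xb7}
#3 dst[0x09+2] := {0x10,0xd1}
#4 dst[0x15+8] := {0x75,0x50,0x5d,0x4f,0x10,0xd1,0x22,0xcd}
#5 dst[0x19+5] := {0x68,0xd1,0x40,0xf6,0x75}
query mem[0x18]=0x4f, mem[0x1a]=0xd1, mem[0x15]=0x75, mem[0x1d]=0x75

MEM[0x18,0x1a,0x15,0x1d] = 4f d1 75 75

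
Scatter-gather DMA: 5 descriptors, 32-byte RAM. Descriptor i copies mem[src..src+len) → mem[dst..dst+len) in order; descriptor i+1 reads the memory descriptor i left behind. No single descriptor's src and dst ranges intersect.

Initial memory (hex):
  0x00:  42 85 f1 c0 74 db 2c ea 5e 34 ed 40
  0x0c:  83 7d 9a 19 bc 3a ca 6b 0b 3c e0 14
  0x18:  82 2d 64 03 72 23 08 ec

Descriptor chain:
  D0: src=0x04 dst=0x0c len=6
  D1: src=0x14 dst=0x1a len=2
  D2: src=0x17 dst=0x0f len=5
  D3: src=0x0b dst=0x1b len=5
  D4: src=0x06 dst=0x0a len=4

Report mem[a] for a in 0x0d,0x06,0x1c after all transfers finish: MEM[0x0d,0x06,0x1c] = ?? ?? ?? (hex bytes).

MEM[0x0d,0x06,0x1c] = 34 2c 74

[0] 0x04->0x0c len=6 : 74 db 2c ea 5e 34
[1] 0x14->0x1a len=2 : 0b 3c
[2] 0x17->0x0f len=5 : 14 82 2d 0b 3c
[3] 0x0b->0x1b len=5 : 40 74 db 2c 14
[4] 0x06->0x0a len=4 : 2c ea 5e 34
query mem[0x0d]=0x34, mem[0x06]=0x2c, mem[0x1c]=0x74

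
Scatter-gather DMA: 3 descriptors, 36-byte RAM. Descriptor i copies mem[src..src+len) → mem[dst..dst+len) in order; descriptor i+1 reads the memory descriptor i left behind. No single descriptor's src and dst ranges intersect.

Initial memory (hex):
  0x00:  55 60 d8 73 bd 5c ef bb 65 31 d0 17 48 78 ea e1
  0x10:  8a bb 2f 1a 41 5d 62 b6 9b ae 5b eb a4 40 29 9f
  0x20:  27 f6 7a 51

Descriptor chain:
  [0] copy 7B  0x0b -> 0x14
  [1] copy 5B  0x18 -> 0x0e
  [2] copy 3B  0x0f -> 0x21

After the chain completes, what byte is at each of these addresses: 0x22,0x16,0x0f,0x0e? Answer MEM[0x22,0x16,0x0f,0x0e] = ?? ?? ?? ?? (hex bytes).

#0 dst[0x14+7] := {0x17,0x48,0x78,0xea,0xe1,0x8a,0xbb}
#1 dst[0x0e+5] := {0xe1,0x8a,0xbb,0xeb,0xa4}
#2 dst[0x21+3] := {0x8a,0xbb,0xeb}
query mem[0x22]=0xbb, mem[0x16]=0x78, mem[0x0f]=0x8a, mem[0x0e]=0xe1

MEM[0x22,0x16,0x0f,0x0e] = bb 78 8a e1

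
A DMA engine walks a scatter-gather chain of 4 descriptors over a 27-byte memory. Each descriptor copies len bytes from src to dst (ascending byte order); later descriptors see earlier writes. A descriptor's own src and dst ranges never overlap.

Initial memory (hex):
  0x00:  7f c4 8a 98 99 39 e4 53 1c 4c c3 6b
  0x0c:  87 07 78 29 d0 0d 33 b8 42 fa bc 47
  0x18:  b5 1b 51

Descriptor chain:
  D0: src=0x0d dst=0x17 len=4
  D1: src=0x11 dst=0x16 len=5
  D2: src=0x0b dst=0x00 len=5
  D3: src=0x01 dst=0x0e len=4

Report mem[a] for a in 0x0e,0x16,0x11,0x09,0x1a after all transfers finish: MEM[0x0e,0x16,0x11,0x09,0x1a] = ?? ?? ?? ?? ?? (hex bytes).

MEM[0x0e,0x16,0x11,0x09,0x1a] = 87 0d 29 4c fa

#0 dst[0x17+4] := {0x07,0x78,0x29,0xd0}
#1 dst[0x16+5] := {0x0d,0x33,0xb8,0x42,0xfa}
#2 dst[0x00+5] := {0x6b,0x87,0x07,0x78,0x29}
#3 dst[0x0e+4] := {0x87,0x07,0x78,0x29}
query mem[0x0e]=0x87, mem[0x16]=0x0d, mem[0x11]=0x29, mem[0x09]=0x4c, mem[0x1a]=0xfa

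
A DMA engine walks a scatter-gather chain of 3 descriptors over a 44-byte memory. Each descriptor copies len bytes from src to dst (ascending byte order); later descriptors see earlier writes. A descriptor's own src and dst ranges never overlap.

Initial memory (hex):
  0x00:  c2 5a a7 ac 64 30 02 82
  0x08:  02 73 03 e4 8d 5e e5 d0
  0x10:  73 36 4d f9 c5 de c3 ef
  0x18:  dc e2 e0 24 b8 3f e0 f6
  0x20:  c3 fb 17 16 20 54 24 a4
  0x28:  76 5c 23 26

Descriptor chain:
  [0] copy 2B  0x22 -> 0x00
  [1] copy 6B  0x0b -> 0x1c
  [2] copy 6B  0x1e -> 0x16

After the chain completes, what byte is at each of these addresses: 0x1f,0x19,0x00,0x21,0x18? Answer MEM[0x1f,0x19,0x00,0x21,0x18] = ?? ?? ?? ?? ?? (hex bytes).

MEM[0x1f,0x19,0x00,0x21,0x18] = e5 73 17 73 d0

#0 dst[0x00+2] := {0x17,0x16}
#1 dst[0x1c+6] := {0xe4,0x8d,0x5e,0xe5,0xd0,0x73}
#2 dst[0x16+6] := {0x5e,0xe5,0xd0,0x73,0x17,0x16}
query mem[0x1f]=0xe5, mem[0x19]=0x73, mem[0x00]=0x17, mem[0x21]=0x73, mem[0x18]=0xd0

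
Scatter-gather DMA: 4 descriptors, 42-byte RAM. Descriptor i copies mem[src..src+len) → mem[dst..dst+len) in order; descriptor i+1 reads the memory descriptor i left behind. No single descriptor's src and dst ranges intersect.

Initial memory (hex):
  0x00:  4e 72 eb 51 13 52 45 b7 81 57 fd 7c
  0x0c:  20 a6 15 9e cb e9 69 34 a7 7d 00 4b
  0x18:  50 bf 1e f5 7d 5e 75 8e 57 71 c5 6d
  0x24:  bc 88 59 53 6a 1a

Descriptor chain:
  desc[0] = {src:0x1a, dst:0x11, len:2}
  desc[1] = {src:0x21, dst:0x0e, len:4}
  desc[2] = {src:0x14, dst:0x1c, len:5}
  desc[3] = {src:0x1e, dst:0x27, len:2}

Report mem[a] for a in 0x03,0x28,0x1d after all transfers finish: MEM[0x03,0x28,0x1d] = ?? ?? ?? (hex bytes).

D0: mem[0x11..0x12] <- [1e f5]
D1: mem[0x0e..0x11] <- [71 c5 6d bc]
D2: mem[0x1c..0x20] <- [a7 7d 00 4b 50]
D3: mem[0x27..0x28] <- [00 4b]
query mem[0x03]=0x51, mem[0x28]=0x4b, mem[0x1d]=0x7d

MEM[0x03,0x28,0x1d] = 51 4b 7d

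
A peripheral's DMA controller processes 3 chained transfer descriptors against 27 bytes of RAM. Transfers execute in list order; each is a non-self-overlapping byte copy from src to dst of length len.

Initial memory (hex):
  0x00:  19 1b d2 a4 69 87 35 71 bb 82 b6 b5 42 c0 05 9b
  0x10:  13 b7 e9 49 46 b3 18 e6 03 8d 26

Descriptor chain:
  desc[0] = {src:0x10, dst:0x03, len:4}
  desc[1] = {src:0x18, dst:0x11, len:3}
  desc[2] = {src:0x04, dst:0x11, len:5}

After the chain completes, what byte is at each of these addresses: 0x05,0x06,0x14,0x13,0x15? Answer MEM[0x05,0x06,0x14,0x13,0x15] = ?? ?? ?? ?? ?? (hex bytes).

#0 dst[0x03+4] := {0x13,0xb7,0xe9,0x49}
#1 dst[0x11+3] := {0x03,0x8d,0x26}
#2 dst[0x11+5] := {0xb7,0xe9,0x49,0x71,0xbb}
query mem[0x05]=0xe9, mem[0x06]=0x49, mem[0x14]=0x71, mem[0x13]=0x49, mem[0x15]=0xbb

MEM[0x05,0x06,0x14,0x13,0x15] = e9 49 71 49 bb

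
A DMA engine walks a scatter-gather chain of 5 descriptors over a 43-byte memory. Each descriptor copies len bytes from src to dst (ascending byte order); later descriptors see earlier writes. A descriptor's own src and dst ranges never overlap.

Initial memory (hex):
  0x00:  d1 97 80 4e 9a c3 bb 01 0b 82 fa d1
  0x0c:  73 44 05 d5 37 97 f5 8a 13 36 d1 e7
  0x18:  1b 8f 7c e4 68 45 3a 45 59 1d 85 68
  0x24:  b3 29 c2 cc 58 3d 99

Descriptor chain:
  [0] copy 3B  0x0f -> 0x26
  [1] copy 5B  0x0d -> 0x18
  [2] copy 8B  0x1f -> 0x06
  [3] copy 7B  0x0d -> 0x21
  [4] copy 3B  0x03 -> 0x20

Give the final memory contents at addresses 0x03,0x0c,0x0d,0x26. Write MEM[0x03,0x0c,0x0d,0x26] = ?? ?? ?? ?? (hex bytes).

D0: mem[0x26..0x28] <- [d5 37 97]
D1: mem[0x18..0x1c] <- [44 05 d5 37 97]
D2: mem[0x06..0x0d] <- [45 59 1d 85 68 b3 29 d5]
D3: mem[0x21..0x27] <- [d5 05 d5 37 97 f5 8a]
D4: mem[0x20..0x22] <- [4e 9a c3]
query mem[0x03]=0x4e, mem[0x0c]=0x29, mem[0x0d]=0xd5, mem[0x26]=0xf5

MEM[0x03,0x0c,0x0d,0x26] = 4e 29 d5 f5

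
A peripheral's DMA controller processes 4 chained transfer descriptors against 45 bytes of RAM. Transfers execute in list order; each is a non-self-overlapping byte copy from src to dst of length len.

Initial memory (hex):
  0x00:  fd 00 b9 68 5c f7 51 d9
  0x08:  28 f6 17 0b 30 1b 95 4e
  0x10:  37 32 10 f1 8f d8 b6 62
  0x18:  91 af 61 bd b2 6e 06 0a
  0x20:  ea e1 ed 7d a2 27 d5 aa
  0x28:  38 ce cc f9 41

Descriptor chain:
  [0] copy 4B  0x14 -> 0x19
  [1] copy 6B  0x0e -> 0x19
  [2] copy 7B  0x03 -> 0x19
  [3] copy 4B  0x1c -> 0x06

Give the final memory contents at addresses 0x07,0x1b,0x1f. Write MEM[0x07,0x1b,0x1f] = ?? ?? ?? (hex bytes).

MEM[0x07,0x1b,0x1f] = d9 f7 f6

#0 dst[0x19+4] := {0x8f,0xd8,0xb6,0x62}
#1 dst[0x19+6] := {0x95,0x4e,0x37,0x32,0x10,0xf1}
#2 dst[0x19+7] := {0x68,0x5c,0xf7,0x51,0xd9,0x28,0xf6}
#3 dst[0x06+4] := {0x51,0xd9,0x28,0xf6}
query mem[0x07]=0xd9, mem[0x1b]=0xf7, mem[0x1f]=0xf6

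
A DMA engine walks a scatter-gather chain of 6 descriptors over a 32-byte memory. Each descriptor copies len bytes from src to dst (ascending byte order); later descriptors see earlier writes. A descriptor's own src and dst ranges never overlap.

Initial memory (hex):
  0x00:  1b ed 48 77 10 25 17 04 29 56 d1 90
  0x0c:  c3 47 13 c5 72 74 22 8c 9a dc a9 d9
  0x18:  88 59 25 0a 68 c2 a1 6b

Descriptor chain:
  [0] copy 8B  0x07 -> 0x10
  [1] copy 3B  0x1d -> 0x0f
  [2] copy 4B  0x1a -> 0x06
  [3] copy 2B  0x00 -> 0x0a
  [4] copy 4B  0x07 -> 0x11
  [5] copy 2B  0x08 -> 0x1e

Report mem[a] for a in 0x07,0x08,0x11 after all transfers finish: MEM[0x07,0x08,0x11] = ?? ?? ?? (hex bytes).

MEM[0x07,0x08,0x11] = 0a 68 0a

D0: mem[0x10..0x17] <- [04 29 56 d1 90 c3 47 13]
D1: mem[0x0f..0x11] <- [c2 a1 6b]
D2: mem[0x06..0x09] <- [25 0a 68 c2]
D3: mem[0x0a..0x0b] <- [1b ed]
D4: mem[0x11..0x14] <- [0a 68 c2 1b]
D5: mem[0x1e..0x1f] <- [68 c2]
query mem[0x07]=0x0a, mem[0x08]=0x68, mem[0x11]=0x0a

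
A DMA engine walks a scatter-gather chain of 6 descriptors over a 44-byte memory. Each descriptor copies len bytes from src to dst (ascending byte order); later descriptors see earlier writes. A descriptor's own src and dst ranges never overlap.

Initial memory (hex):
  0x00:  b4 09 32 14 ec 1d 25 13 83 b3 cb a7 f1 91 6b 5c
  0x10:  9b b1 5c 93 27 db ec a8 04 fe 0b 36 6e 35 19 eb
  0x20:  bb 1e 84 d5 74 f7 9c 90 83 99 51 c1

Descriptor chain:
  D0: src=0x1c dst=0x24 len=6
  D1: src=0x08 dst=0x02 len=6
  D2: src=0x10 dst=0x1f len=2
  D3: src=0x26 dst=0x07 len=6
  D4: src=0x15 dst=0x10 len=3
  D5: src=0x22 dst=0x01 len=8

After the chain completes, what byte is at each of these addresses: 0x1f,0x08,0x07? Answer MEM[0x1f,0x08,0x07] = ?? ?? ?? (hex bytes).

[0] 0x1c->0x24 len=6 : 6e 35 19 eb bb 1e
[1] 0x08->0x02 len=6 : 83 b3 cb a7 f1 91
[2] 0x10->0x1f len=2 : 9b b1
[3] 0x26->0x07 len=6 : 19 eb bb 1e 51 c1
[4] 0x15->0x10 len=3 : db ec a8
[5] 0x22->0x01 len=8 : 84 d5 6e 35 19 eb bb 1e
query mem[0x1f]=0x9b, mem[0x08]=0x1e, mem[0x07]=0xbb

MEM[0x1f,0x08,0x07] = 9b 1e bb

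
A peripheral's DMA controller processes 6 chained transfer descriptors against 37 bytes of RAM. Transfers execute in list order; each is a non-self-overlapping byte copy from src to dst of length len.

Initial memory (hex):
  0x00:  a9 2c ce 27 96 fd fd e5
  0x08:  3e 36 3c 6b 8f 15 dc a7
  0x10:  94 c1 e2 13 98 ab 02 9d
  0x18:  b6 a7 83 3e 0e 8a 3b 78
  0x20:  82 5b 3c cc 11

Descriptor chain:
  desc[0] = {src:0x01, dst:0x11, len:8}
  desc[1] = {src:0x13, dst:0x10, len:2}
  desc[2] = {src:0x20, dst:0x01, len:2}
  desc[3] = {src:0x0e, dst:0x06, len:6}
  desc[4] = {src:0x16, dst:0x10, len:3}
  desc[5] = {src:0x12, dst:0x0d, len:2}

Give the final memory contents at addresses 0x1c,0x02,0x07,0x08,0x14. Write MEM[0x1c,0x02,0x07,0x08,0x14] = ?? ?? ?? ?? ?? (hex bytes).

[0] 0x01->0x11 len=8 : 2c ce 27 96 fd fd e5 3e
[1] 0x13->0x10 len=2 : 27 96
[2] 0x20->0x01 len=2 : 82 5b
[3] 0x0e->0x06 len=6 : dc a7 27 96 ce 27
[4] 0x16->0x10 len=3 : fd e5 3e
[5] 0x12->0x0d len=2 : 3e 27
query mem[0x1c]=0x0e, mem[0x02]=0x5b, mem[0x07]=0xa7, mem[0x08]=0x27, mem[0x14]=0x96

MEM[0x1c,0x02,0x07,0x08,0x14] = 0e 5b a7 27 96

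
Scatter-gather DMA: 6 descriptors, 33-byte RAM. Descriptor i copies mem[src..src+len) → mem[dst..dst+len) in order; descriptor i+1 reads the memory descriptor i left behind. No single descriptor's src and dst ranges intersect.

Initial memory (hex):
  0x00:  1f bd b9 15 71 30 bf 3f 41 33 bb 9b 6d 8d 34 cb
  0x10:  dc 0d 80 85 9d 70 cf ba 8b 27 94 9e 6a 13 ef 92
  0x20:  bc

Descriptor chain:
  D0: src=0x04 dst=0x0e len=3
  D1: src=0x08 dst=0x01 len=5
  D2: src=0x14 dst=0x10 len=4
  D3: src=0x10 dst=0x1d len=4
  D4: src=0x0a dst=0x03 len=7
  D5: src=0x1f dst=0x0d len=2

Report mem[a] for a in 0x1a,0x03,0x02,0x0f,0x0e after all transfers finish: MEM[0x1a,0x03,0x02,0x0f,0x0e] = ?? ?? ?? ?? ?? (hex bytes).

MEM[0x1a,0x03,0x02,0x0f,0x0e] = 94 bb 33 30 ba

  after D0: wrote 3B at 0x0e = 7130bf
  after D1: wrote 5B at 0x01 = 4133bb9b6d
  after D2: wrote 4B at 0x10 = 9d70cfba
  after D3: wrote 4B at 0x1d = 9d70cfba
  after D4: wrote 7B at 0x03 = bb9b6d8d71309d
  after D5: wrote 2B at 0x0d = cfba
query mem[0x1a]=0x94, mem[0x03]=0xbb, mem[0x02]=0x33, mem[0x0f]=0x30, mem[0x0e]=0xba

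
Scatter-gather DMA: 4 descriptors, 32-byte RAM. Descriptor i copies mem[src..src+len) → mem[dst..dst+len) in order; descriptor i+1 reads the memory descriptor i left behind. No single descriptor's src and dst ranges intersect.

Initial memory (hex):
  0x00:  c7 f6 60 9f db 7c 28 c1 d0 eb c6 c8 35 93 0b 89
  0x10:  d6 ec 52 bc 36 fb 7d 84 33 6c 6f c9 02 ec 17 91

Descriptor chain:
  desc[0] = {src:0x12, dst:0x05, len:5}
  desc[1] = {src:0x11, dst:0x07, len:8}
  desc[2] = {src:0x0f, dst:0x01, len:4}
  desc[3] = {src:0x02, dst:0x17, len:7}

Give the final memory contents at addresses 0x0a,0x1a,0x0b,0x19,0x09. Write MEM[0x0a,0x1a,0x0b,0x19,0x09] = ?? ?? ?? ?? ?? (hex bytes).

MEM[0x0a,0x1a,0x0b,0x19,0x09] = 36 52 fb 52 bc

  after D0: wrote 5B at 0x05 = 52bc36fb7d
  after D1: wrote 8B at 0x07 = ec52bc36fb7d8433
  after D2: wrote 4B at 0x01 = 89d6ec52
  after D3: wrote 7B at 0x17 = d6ec5252bcec52
query mem[0x0a]=0x36, mem[0x1a]=0x52, mem[0x0b]=0xfb, mem[0x19]=0x52, mem[0x09]=0xbc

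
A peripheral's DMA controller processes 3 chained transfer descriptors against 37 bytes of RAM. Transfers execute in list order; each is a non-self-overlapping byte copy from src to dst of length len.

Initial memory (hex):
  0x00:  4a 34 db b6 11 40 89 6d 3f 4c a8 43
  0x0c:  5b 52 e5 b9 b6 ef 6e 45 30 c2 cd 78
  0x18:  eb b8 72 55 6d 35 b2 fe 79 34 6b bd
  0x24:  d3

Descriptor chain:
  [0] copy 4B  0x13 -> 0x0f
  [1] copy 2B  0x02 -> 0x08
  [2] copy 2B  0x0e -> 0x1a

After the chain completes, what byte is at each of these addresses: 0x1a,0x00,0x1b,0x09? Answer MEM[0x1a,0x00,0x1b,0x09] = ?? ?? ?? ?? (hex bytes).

  after D0: wrote 4B at 0x0f = 4530c2cd
  after D1: wrote 2B at 0x08 = dbb6
  after D2: wrote 2B at 0x1a = e545
query mem[0x1a]=0xe5, mem[0x00]=0x4a, mem[0x1b]=0x45, mem[0x09]=0xb6

MEM[0x1a,0x00,0x1b,0x09] = e5 4a 45 b6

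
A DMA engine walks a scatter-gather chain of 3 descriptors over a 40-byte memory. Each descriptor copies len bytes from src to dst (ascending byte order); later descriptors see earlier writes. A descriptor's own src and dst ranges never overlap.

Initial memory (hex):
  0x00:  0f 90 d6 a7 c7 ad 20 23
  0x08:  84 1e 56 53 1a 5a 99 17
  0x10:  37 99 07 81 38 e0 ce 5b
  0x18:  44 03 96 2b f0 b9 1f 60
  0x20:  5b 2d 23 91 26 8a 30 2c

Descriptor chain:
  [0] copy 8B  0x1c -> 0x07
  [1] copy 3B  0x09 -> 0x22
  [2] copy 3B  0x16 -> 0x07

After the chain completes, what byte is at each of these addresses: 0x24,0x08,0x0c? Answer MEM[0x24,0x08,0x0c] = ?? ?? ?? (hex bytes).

  after D0: wrote 8B at 0x07 = f0b91f605b2d2391
  after D1: wrote 3B at 0x22 = 1f605b
  after D2: wrote 3B at 0x07 = ce5b44
query mem[0x24]=0x5b, mem[0x08]=0x5b, mem[0x0c]=0x2d

MEM[0x24,0x08,0x0c] = 5b 5b 2d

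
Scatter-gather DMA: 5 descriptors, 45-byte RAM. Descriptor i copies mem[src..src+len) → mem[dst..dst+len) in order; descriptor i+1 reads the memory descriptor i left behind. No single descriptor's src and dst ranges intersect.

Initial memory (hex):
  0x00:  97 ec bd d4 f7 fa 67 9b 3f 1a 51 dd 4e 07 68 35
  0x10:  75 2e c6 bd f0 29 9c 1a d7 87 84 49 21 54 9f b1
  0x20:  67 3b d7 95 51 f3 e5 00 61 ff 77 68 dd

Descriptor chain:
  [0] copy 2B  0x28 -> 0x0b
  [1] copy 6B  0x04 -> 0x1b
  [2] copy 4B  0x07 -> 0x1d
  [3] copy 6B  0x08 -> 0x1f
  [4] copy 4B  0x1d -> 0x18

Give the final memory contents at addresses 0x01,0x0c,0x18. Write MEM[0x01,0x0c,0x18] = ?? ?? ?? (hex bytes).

#0 dst[0x0b+2] := {0x61,0xff}
#1 dst[0x1b+6] := {0xf7,0xfa,0x67,0x9b,0x3f,0x1a}
#2 dst[0x1d+4] := {0x9b,0x3f,0x1a,0x51}
#3 dst[0x1f+6] := {0x3f,0x1a,0x51,0x61,0xff,0x07}
#4 dst[0x18+4] := {0x9b,0x3f,0x3f,0x1a}
query mem[0x01]=0xec, mem[0x0c]=0xff, mem[0x18]=0x9b

MEM[0x01,0x0c,0x18] = ec ff 9b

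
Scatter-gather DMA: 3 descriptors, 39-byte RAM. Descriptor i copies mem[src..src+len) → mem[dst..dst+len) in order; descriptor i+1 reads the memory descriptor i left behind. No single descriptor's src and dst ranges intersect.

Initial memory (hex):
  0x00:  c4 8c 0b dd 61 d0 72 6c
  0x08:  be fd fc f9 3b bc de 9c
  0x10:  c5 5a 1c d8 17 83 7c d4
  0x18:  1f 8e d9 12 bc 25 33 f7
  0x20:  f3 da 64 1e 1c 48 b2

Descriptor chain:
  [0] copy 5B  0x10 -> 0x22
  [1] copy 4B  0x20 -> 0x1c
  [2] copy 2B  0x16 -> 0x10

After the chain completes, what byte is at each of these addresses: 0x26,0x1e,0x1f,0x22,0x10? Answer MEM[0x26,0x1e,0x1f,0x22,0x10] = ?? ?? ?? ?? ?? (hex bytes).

D0: mem[0x22..0x26] <- [c5 5a 1c d8 17]
D1: mem[0x1c..0x1f] <- [f3 da c5 5a]
D2: mem[0x10..0x11] <- [7c d4]
query mem[0x26]=0x17, mem[0x1e]=0xc5, mem[0x1f]=0x5a, mem[0x22]=0xc5, mem[0x10]=0x7c

MEM[0x26,0x1e,0x1f,0x22,0x10] = 17 c5 5a c5 7c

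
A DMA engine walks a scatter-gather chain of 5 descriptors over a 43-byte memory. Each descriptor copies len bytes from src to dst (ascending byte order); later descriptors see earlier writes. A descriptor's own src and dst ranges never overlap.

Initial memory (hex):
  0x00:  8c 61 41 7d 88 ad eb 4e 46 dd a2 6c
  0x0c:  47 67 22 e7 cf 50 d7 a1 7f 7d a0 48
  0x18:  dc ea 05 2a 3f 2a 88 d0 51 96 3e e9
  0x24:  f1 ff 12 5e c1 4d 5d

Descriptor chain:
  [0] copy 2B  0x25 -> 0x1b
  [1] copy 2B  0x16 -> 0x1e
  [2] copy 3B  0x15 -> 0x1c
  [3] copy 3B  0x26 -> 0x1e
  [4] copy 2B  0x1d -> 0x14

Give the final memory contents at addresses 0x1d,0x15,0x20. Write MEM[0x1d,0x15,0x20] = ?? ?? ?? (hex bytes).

MEM[0x1d,0x15,0x20] = a0 12 c1

[0] 0x25->0x1b len=2 : ff 12
[1] 0x16->0x1e len=2 : a0 48
[2] 0x15->0x1c len=3 : 7d a0 48
[3] 0x26->0x1e len=3 : 12 5e c1
[4] 0x1d->0x14 len=2 : a0 12
query mem[0x1d]=0xa0, mem[0x15]=0x12, mem[0x20]=0xc1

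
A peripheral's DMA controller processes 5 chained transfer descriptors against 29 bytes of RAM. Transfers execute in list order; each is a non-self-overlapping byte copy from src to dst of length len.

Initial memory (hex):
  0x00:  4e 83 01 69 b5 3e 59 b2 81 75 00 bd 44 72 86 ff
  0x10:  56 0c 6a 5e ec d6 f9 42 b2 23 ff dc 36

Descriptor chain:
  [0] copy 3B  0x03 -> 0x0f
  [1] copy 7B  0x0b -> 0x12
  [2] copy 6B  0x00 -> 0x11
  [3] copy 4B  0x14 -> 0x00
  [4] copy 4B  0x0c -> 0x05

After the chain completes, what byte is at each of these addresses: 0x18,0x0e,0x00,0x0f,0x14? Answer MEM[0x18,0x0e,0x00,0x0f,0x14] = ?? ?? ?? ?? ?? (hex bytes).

MEM[0x18,0x0e,0x00,0x0f,0x14] = 3e 86 69 69 69

#0 dst[0x0f+3] := {0x69,0xb5,0x3e}
#1 dst[0x12+7] := {0xbd,0x44,0x72,0x86,0x69,0xb5,0x3e}
#2 dst[0x11+6] := {0x4e,0x83,0x01,0x69,0xb5,0x3e}
#3 dst[0x00+4] := {0x69,0xb5,0x3e,0xb5}
#4 dst[0x05+4] := {0x44,0x72,0x86,0x69}
query mem[0x18]=0x3e, mem[0x0e]=0x86, mem[0x00]=0x69, mem[0x0f]=0x69, mem[0x14]=0x69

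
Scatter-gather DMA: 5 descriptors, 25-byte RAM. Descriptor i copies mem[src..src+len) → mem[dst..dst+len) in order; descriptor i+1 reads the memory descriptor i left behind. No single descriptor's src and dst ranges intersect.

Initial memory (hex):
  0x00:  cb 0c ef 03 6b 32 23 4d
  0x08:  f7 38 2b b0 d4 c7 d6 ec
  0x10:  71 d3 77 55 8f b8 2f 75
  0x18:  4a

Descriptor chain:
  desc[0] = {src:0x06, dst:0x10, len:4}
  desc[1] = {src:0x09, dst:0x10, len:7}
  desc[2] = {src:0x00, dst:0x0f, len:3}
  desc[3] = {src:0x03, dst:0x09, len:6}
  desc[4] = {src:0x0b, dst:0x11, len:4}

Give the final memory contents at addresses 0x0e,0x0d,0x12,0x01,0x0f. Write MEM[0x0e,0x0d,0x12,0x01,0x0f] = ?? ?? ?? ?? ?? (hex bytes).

  after D0: wrote 4B at 0x10 = 234df738
  after D1: wrote 7B at 0x10 = 382bb0d4c7d6ec
  after D2: wrote 3B at 0x0f = cb0cef
  after D3: wrote 6B at 0x09 = 036b32234df7
  after D4: wrote 4B at 0x11 = 32234df7
query mem[0x0e]=0xf7, mem[0x0d]=0x4d, mem[0x12]=0x23, mem[0x01]=0x0c, mem[0x0f]=0xcb

MEM[0x0e,0x0d,0x12,0x01,0x0f] = f7 4d 23 0c cb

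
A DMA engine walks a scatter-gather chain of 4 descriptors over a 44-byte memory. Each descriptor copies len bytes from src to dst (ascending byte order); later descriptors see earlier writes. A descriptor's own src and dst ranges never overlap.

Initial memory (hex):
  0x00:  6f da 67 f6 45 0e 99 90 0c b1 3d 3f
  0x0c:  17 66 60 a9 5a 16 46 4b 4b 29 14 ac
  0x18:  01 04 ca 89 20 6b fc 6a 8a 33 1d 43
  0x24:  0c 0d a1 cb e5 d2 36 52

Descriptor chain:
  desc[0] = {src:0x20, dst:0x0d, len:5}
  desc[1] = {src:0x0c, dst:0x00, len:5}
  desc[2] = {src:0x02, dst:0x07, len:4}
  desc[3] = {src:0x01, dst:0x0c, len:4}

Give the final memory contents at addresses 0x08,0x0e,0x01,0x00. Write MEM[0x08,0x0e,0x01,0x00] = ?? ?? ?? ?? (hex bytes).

D0: mem[0x0d..0x11] <- [8a 33 1d 43 0c]
D1: mem[0x00..0x04] <- [17 8a 33 1d 43]
D2: mem[0x07..0x0a] <- [33 1d 43 0e]
D3: mem[0x0c..0x0f] <- [8a 33 1d 43]
query mem[0x08]=0x1d, mem[0x0e]=0x1d, mem[0x01]=0x8a, mem[0x00]=0x17

MEM[0x08,0x0e,0x01,0x00] = 1d 1d 8a 17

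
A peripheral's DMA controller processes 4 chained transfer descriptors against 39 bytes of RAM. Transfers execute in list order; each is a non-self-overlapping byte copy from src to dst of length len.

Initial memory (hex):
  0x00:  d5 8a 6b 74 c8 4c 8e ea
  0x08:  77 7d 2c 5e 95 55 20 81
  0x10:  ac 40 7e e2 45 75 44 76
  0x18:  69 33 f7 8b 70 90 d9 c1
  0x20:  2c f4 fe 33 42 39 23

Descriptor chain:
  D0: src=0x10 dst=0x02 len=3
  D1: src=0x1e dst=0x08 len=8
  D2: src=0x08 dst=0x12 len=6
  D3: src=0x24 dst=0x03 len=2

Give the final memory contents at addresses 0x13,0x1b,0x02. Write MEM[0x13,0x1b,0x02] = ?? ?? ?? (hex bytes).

MEM[0x13,0x1b,0x02] = c1 8b ac

[0] 0x10->0x02 len=3 : ac 40 7e
[1] 0x1e->0x08 len=8 : d9 c1 2c f4 fe 33 42 39
[2] 0x08->0x12 len=6 : d9 c1 2c f4 fe 33
[3] 0x24->0x03 len=2 : 42 39
query mem[0x13]=0xc1, mem[0x1b]=0x8b, mem[0x02]=0xac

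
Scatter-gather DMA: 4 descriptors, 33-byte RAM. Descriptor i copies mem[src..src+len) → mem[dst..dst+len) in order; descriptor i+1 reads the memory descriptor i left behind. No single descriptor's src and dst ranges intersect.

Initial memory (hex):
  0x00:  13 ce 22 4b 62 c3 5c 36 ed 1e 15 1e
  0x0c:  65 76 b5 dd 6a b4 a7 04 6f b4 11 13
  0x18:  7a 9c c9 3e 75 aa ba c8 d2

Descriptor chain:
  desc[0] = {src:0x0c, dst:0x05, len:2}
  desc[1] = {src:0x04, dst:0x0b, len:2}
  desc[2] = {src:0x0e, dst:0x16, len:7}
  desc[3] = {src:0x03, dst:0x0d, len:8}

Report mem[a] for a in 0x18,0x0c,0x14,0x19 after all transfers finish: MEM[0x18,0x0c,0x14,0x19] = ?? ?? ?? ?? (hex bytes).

  after D0: wrote 2B at 0x05 = 6576
  after D1: wrote 2B at 0x0b = 6265
  after D2: wrote 7B at 0x16 = b5dd6ab4a7046f
  after D3: wrote 8B at 0x0d = 4b62657636ed1e15
query mem[0x18]=0x6a, mem[0x0c]=0x65, mem[0x14]=0x15, mem[0x19]=0xb4

MEM[0x18,0x0c,0x14,0x19] = 6a 65 15 b4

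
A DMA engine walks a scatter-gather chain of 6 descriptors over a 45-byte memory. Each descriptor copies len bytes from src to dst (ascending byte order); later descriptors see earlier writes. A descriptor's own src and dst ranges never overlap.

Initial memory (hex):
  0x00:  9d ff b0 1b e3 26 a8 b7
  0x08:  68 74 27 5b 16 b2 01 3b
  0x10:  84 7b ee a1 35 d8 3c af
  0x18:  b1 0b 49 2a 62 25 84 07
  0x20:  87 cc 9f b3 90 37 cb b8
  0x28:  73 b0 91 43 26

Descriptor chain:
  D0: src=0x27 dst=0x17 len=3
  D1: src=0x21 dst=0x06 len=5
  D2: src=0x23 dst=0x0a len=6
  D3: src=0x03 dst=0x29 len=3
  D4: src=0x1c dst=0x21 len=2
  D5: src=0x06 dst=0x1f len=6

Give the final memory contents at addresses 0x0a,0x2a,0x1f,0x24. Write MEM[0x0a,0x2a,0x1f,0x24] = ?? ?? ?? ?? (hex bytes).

[0] 0x27->0x17 len=3 : b8 73 b0
[1] 0x21->0x06 len=5 : cc 9f b3 90 37
[2] 0x23->0x0a len=6 : b3 90 37 cb b8 73
[3] 0x03->0x29 len=3 : 1b e3 26
[4] 0x1c->0x21 len=2 : 62 25
[5] 0x06->0x1f len=6 : cc 9f b3 90 b3 90
query mem[0x0a]=0xb3, mem[0x2a]=0xe3, mem[0x1f]=0xcc, mem[0x24]=0x90

MEM[0x0a,0x2a,0x1f,0x24] = b3 e3 cc 90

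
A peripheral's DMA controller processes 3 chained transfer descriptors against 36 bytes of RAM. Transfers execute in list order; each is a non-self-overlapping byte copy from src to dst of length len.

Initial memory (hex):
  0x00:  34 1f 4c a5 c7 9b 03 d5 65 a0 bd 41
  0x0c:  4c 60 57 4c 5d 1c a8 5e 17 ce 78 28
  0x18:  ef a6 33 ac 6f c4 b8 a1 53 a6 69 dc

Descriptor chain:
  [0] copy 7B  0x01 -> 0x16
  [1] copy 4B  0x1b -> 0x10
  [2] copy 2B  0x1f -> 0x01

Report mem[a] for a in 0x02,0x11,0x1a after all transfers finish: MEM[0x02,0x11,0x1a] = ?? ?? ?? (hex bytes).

MEM[0x02,0x11,0x1a] = 53 d5 9b

[0] 0x01->0x16 len=7 : 1f 4c a5 c7 9b 03 d5
[1] 0x1b->0x10 len=4 : 03 d5 c4 b8
[2] 0x1f->0x01 len=2 : a1 53
query mem[0x02]=0x53, mem[0x11]=0xd5, mem[0x1a]=0x9b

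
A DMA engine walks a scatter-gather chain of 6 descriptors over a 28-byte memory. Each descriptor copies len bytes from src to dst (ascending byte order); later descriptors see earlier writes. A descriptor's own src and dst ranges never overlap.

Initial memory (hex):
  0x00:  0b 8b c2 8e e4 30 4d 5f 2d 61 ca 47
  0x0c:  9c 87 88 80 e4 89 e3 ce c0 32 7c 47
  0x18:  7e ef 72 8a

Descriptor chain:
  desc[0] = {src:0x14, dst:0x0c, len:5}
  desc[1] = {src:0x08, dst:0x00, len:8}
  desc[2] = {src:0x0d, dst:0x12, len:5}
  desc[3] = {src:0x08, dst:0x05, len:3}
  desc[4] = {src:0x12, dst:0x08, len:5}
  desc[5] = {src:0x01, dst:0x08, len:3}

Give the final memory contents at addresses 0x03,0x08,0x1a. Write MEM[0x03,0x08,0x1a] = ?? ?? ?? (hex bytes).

  after D0: wrote 5B at 0x0c = c0327c477e
  after D1: wrote 8B at 0x00 = 2d61ca47c0327c47
  after D2: wrote 5B at 0x12 = 327c477e89
  after D3: wrote 3B at 0x05 = 2d61ca
  after D4: wrote 5B at 0x08 = 327c477e89
  after D5: wrote 3B at 0x08 = 61ca47
query mem[0x03]=0x47, mem[0x08]=0x61, mem[0x1a]=0x72

MEM[0x03,0x08,0x1a] = 47 61 72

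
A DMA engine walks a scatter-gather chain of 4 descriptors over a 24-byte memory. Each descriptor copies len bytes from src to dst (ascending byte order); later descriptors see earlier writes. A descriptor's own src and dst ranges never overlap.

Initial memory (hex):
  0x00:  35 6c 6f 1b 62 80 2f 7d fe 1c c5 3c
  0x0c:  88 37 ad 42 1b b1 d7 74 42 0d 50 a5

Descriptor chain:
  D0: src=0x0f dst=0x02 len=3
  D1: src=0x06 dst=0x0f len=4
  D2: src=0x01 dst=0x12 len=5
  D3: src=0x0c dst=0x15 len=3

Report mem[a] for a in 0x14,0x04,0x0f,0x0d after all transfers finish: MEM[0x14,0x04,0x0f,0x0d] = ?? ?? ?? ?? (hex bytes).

#0 dst[0x02+3] := {0x42,0x1b,0xb1}
#1 dst[0x0f+4] := {0x2f,0x7d,0xfe,0x1c}
#2 dst[0x12+5] := {0x6c,0x42,0x1b,0xb1,0x80}
#3 dst[0x15+3] := {0x88,0x37,0xad}
query mem[0x14]=0x1b, mem[0x04]=0xb1, mem[0x0f]=0x2f, mem[0x0d]=0x37

MEM[0x14,0x04,0x0f,0x0d] = 1b b1 2f 37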